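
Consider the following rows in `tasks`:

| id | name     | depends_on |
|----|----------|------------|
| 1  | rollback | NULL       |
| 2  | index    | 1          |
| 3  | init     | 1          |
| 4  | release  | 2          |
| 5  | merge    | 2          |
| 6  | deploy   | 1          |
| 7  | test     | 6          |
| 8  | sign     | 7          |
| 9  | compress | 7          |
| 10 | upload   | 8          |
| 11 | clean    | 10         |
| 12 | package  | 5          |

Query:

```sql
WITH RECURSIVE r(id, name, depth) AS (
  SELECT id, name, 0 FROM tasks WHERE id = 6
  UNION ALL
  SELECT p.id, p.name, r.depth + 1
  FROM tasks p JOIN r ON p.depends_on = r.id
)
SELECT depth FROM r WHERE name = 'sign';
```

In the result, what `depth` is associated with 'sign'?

2

Base: id=6 (deploy) at depth 0.
Iteration 1: rows with depends_on in {6} -> test (id 7, depth 1).
Iteration 2: rows with depends_on in {7} -> sign (id 8, depth 2), compress (id 9, depth 2).
Iteration 3: rows with depends_on in {8,9} -> upload (id 10, depth 3).
Iteration 4: rows with depends_on in {10} -> clean (id 11, depth 4).
Iteration 5: no rows with depends_on in {11}; recursion stops.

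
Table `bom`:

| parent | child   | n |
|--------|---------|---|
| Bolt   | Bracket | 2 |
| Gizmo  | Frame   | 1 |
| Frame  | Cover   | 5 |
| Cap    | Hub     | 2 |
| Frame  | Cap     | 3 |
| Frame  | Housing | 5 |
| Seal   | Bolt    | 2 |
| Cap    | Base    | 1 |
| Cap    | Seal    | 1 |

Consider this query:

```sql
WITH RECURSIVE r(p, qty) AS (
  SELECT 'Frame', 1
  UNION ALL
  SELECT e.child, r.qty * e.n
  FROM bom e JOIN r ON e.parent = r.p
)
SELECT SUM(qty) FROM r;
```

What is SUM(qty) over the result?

Base: (Frame, qty=1).
Iteration 1: components of {Frame} -> Cap = 1*3 = 3, Cover = 1*5 = 5, Housing = 1*5 = 5.
Iteration 2: components of {Cap,Cover,Housing} -> Base = 3*1 = 3, Hub = 3*2 = 6, Seal = 3*1 = 3.
Iteration 3: components of {Base,Hub,Seal} -> Bolt = 3*2 = 6.
Iteration 4: components of {Bolt} -> Bracket = 6*2 = 12.
Iteration 5: no further components; recursion stops.
SUM(qty) = 1 + 5 + 5 + 3 + 3 + 3 + 6 + 6 + 12 = 44.

44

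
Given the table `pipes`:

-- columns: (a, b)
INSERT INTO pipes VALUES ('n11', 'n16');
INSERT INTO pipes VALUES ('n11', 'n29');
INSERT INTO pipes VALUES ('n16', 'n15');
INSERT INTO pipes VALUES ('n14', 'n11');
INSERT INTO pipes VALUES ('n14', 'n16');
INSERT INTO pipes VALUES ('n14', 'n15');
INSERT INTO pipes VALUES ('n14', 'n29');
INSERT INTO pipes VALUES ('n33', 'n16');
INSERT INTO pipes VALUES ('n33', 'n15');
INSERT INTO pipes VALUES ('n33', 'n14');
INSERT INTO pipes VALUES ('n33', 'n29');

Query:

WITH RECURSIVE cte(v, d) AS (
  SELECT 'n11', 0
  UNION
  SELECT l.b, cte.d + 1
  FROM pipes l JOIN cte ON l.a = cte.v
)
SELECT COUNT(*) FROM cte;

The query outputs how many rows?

4

Base: (n11, d=0).
Iteration 1: edges from {n11} -> (n16, d=1), (n29, d=1).
Iteration 2: edges from {n16,n29} -> (n15, d=2).
Iteration 3: no outgoing edges from {n15}; recursion stops.
Total rows emitted: 4.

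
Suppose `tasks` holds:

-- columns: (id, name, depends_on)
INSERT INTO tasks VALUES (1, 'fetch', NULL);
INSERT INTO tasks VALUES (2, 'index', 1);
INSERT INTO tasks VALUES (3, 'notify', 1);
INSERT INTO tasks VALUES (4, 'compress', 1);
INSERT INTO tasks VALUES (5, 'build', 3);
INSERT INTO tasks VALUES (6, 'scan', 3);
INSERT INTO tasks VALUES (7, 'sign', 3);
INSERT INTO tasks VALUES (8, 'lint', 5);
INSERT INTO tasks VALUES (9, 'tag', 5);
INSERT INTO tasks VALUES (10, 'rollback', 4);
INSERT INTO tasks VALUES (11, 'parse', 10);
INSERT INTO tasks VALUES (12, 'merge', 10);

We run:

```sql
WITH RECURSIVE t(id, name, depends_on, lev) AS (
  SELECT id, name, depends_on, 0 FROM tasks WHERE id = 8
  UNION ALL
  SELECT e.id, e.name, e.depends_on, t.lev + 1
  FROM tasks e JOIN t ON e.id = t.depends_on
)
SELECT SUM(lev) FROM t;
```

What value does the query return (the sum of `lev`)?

6

Base: id=8 (lint), depends_on=5, lev 0.
Iteration 1: join on id=5 -> build (id 5, depends_on=3, lev 1).
Iteration 2: join on id=3 -> notify (id 3, depends_on=1, lev 2).
Iteration 3: join on id=1 -> fetch (id 1, depends_on=NULL, lev 3).
Iteration 4: depends_on is NULL; no match; recursion stops.
SUM(lev) = 0 + 1 + 2 + 3 = 6.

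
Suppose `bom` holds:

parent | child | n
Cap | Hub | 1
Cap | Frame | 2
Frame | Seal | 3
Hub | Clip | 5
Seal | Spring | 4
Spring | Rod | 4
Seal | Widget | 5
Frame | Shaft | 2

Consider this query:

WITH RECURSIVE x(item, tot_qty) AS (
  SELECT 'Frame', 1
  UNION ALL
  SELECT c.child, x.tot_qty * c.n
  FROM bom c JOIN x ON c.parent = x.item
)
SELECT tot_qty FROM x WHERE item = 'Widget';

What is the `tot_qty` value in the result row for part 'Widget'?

15

Base: (Frame, tot_qty=1).
Iteration 1: components of {Frame} -> Seal = 1*3 = 3, Shaft = 1*2 = 2.
Iteration 2: components of {Seal,Shaft} -> Spring = 3*4 = 12, Widget = 3*5 = 15.
Iteration 3: components of {Spring,Widget} -> Rod = 12*4 = 48.
Iteration 4: no further components; recursion stops.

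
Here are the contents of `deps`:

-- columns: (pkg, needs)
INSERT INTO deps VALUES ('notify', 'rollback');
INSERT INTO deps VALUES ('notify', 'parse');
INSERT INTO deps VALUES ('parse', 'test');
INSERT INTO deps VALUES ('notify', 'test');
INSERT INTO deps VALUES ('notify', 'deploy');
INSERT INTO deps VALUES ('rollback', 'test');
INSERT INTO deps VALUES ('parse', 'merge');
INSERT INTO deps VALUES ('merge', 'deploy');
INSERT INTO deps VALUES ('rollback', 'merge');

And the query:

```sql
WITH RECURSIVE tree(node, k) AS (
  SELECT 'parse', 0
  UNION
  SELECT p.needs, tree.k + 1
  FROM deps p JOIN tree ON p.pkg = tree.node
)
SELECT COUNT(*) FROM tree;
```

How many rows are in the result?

Base: (parse, k=0).
Iteration 1: edges from {parse} -> (merge, k=1), (test, k=1).
Iteration 2: edges from {merge,test} -> (deploy, k=2).
Iteration 3: no outgoing edges from {deploy}; recursion stops.
Total rows emitted: 4.

4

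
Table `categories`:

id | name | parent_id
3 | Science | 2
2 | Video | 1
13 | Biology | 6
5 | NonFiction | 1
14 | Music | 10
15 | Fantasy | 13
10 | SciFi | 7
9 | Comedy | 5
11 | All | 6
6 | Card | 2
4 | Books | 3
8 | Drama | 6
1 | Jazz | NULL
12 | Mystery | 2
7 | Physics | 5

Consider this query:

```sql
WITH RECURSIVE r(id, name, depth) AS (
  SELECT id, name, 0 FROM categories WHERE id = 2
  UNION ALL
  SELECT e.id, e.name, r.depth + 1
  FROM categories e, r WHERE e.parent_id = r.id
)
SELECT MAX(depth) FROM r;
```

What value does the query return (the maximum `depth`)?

3

Base: id=2 (Video) at depth 0.
Iteration 1: rows with parent_id in {2} -> Science (id 3, depth 1), Card (id 6, depth 1), Mystery (id 12, depth 1).
Iteration 2: rows with parent_id in {3,6,12} -> Books (id 4, depth 2), Drama (id 8, depth 2), All (id 11, depth 2), Biology (id 13, depth 2).
Iteration 3: rows with parent_id in {4,8,11,13} -> Fantasy (id 15, depth 3).
Iteration 4: no rows with parent_id in {15}; recursion stops.
depth values: 0, 1, 1, 1, 2, 2, 2, 2, 3; the maximum is 3.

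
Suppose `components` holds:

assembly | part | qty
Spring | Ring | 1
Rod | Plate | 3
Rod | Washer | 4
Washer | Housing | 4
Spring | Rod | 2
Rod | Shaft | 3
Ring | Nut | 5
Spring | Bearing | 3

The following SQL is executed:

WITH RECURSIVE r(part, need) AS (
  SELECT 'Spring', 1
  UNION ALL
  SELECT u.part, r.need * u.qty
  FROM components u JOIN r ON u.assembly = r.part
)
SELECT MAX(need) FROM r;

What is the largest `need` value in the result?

32

Base: (Spring, need=1).
Iteration 1: components of {Spring} -> Bearing = 1*3 = 3, Ring = 1*1 = 1, Rod = 1*2 = 2.
Iteration 2: components of {Bearing,Ring,Rod} -> Nut = 1*5 = 5, Plate = 2*3 = 6, Shaft = 2*3 = 6, Washer = 2*4 = 8.
Iteration 3: components of {Nut,Plate,Shaft,Washer} -> Housing = 8*4 = 32.
Iteration 4: no further components; recursion stops.
need values: 1, 3, 2, 1, 8, 6, 6, 5, 32; the maximum is 32.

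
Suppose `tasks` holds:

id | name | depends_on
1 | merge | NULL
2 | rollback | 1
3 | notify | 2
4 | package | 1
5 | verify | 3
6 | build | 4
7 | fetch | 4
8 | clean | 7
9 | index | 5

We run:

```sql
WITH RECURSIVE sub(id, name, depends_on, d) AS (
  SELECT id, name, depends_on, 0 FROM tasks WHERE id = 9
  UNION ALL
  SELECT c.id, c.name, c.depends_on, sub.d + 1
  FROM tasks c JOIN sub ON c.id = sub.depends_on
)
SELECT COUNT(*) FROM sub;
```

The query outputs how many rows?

Base: id=9 (index), depends_on=5, d 0.
Iteration 1: join on id=5 -> verify (id 5, depends_on=3, d 1).
Iteration 2: join on id=3 -> notify (id 3, depends_on=2, d 2).
Iteration 3: join on id=2 -> rollback (id 2, depends_on=1, d 3).
Iteration 4: join on id=1 -> merge (id 1, depends_on=NULL, d 4).
Iteration 5: depends_on is NULL; no match; recursion stops.
Total rows emitted: 5.

5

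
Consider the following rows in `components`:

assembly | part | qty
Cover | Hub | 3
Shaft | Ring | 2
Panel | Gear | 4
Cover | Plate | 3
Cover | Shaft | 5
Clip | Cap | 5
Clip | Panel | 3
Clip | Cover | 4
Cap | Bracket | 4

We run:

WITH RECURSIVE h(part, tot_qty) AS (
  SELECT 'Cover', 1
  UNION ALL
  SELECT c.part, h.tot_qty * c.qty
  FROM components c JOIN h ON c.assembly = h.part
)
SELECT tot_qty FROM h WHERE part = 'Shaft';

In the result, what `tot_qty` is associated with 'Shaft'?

5

Base: (Cover, tot_qty=1).
Iteration 1: components of {Cover} -> Hub = 1*3 = 3, Plate = 1*3 = 3, Shaft = 1*5 = 5.
Iteration 2: components of {Hub,Plate,Shaft} -> Ring = 5*2 = 10.
Iteration 3: no further components; recursion stops.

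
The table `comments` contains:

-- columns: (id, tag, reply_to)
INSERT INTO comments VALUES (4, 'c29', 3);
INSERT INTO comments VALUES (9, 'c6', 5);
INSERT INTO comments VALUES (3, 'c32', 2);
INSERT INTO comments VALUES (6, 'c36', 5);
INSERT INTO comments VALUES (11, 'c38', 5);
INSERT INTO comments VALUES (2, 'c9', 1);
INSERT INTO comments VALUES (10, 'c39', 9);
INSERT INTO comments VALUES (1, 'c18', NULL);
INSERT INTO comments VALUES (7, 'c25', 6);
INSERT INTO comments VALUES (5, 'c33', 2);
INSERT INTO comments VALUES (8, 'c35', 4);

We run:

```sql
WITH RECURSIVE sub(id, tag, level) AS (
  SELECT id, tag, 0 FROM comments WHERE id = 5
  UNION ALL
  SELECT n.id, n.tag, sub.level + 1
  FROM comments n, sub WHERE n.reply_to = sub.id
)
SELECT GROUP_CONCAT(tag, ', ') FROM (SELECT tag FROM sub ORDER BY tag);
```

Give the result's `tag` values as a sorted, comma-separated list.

Base: id=5 (c33) at level 0.
Iteration 1: rows with reply_to in {5} -> c36 (id 6, level 1), c6 (id 9, level 1), c38 (id 11, level 1).
Iteration 2: rows with reply_to in {6,9,11} -> c25 (id 7, level 2), c39 (id 10, level 2).
Iteration 3: no rows with reply_to in {7,10}; recursion stops.

c25, c33, c36, c38, c39, c6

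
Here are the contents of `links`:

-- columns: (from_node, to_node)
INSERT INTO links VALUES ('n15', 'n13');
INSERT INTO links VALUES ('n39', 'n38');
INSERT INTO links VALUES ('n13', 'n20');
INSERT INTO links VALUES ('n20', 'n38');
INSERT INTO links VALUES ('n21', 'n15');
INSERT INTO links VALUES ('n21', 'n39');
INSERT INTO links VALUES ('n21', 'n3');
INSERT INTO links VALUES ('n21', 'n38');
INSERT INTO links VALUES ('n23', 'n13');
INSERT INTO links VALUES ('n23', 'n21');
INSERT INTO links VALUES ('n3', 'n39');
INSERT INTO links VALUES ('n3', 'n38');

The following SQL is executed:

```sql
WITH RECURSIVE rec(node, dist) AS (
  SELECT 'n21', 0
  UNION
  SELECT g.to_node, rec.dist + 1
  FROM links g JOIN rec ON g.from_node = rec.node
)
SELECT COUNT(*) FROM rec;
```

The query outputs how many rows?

Base: (n21, dist=0).
Iteration 1: edges from {n21} -> (n15, dist=1), (n3, dist=1), (n38, dist=1), (n39, dist=1).
Iteration 2: edges from {n15,n3,n38,n39} -> (n13, dist=2), (n38, dist=2), (n39, dist=2). [UNION drops 1 duplicate row(s)]
Iteration 3: edges from {n13,n38,n39} -> (n20, dist=3), (n38, dist=3).
Iteration 4: edges from {n20,n38} -> (n38, dist=4).
Iteration 5: no outgoing edges from {n38}; recursion stops.
Total rows emitted: 11.

11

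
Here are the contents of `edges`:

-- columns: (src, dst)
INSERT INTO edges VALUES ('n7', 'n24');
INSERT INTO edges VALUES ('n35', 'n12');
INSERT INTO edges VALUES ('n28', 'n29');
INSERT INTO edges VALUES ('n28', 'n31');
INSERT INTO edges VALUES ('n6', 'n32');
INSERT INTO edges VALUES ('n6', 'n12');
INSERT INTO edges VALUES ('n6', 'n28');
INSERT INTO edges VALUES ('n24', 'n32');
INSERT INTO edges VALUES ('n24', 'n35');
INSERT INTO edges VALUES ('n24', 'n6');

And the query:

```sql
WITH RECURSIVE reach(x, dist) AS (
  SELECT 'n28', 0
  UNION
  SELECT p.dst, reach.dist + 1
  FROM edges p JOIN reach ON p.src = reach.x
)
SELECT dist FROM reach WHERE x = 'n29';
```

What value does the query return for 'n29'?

Base: (n28, dist=0).
Iteration 1: edges from {n28} -> (n29, dist=1), (n31, dist=1).
Iteration 2: no outgoing edges from {n29,n31}; recursion stops.

1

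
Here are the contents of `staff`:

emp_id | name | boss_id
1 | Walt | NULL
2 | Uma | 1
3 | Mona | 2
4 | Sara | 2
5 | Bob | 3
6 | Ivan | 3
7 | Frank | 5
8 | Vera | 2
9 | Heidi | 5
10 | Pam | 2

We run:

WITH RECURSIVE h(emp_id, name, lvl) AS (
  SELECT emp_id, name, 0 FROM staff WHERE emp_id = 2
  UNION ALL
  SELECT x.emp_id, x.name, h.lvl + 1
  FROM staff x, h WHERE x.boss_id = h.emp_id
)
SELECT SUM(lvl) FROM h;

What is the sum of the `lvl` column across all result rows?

Base: emp_id=2 (Uma) at lvl 0.
Iteration 1: rows with boss_id in {2} -> Mona (id 3, lvl 1), Sara (id 4, lvl 1), Vera (id 8, lvl 1), Pam (id 10, lvl 1).
Iteration 2: rows with boss_id in {3,4,8,10} -> Bob (id 5, lvl 2), Ivan (id 6, lvl 2).
Iteration 3: rows with boss_id in {5,6} -> Frank (id 7, lvl 3), Heidi (id 9, lvl 3).
Iteration 4: no rows with boss_id in {7,9}; recursion stops.
SUM(lvl) = 0 + 1 + 1 + 1 + 1 + 2 + 2 + 3 + 3 = 14.

14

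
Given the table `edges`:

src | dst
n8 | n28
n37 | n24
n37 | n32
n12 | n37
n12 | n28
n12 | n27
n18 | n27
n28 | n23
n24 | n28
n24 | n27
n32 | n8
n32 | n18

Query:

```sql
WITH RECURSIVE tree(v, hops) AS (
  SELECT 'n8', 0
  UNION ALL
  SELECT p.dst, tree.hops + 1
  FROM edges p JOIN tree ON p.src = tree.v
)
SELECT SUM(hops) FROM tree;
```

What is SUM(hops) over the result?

3

Base: (n8, hops=0).
Iteration 1: edges from {n8} -> (n28, hops=1).
Iteration 2: edges from {n28} -> (n23, hops=2).
Iteration 3: no outgoing edges from {n23}; recursion stops.
SUM(hops) = 0 + 1 + 2 = 3.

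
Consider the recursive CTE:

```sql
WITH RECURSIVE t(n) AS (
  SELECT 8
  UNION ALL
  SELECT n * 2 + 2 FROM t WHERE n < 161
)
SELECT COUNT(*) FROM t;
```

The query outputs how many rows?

6

Base: n=8.
Iteration 1: 8 < 161 holds -> n = 8 * 2 + 2 = 18.
Iteration 2: 18 < 161 holds -> n = 18 * 2 + 2 = 38.
Iteration 3: 38 < 161 holds -> n = 38 * 2 + 2 = 78.
Iteration 4: 78 < 161 holds -> n = 78 * 2 + 2 = 158.
Iteration 5: 158 < 161 holds -> n = 158 * 2 + 2 = 318.
Iteration 6: 318 < 161 fails; recursion stops.
Total rows emitted: 6.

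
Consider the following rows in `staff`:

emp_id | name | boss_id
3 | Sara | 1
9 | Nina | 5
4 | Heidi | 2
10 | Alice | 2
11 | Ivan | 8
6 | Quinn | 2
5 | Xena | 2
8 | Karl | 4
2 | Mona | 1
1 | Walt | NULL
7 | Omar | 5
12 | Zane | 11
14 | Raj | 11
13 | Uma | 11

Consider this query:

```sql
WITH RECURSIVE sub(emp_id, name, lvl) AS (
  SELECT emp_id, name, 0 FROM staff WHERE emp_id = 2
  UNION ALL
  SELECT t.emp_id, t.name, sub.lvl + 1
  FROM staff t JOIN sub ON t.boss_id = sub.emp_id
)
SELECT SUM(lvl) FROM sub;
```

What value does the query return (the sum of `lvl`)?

25

Base: emp_id=2 (Mona) at lvl 0.
Iteration 1: rows with boss_id in {2} -> Heidi (id 4, lvl 1), Xena (id 5, lvl 1), Quinn (id 6, lvl 1), Alice (id 10, lvl 1).
Iteration 2: rows with boss_id in {4,5,6,10} -> Omar (id 7, lvl 2), Karl (id 8, lvl 2), Nina (id 9, lvl 2).
Iteration 3: rows with boss_id in {7,8,9} -> Ivan (id 11, lvl 3).
Iteration 4: rows with boss_id in {11} -> Zane (id 12, lvl 4), Uma (id 13, lvl 4), Raj (id 14, lvl 4).
Iteration 5: no rows with boss_id in {12,13,14}; recursion stops.
SUM(lvl) = 0 + 1 + 1 + 1 + 1 + 2 + 2 + 2 + 3 + 4 + 4 + 4 = 25.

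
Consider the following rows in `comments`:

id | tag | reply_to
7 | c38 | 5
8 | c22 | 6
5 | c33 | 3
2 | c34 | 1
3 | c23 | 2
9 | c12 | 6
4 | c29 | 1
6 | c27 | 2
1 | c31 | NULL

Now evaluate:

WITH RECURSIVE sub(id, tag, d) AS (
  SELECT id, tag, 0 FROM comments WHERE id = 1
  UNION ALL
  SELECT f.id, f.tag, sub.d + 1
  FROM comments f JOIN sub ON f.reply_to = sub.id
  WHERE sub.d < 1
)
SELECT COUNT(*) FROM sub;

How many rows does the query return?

Base: id=1 (c31) at d 0.
Iteration 1: rows with reply_to in {1} -> c34 (id 2, d 1), c29 (id 4, d 1).
Iteration 2: d < 1 fails for all current rows; recursion stops.
Total rows emitted: 3.

3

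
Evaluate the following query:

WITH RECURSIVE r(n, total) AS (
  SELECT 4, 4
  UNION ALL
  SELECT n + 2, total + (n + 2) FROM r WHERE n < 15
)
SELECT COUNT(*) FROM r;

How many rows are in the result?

7

Base: n=4, total=4.
Iteration 1: 4 < 15 holds -> n = 4 + 2 = 6, total = 4 + 6 = 10.
Iteration 2: 6 < 15 holds -> n = 6 + 2 = 8, total = 10 + 8 = 18.
Iteration 3: 8 < 15 holds -> n = 8 + 2 = 10, total = 18 + 10 = 28.
Iteration 4: 10 < 15 holds -> n = 10 + 2 = 12, total = 28 + 12 = 40.
Iteration 5: 12 < 15 holds -> n = 12 + 2 = 14, total = 40 + 14 = 54.
Iteration 6: 14 < 15 holds -> n = 14 + 2 = 16, total = 54 + 16 = 70.
Iteration 7: 16 < 15 fails; recursion stops.
Total rows emitted: 7.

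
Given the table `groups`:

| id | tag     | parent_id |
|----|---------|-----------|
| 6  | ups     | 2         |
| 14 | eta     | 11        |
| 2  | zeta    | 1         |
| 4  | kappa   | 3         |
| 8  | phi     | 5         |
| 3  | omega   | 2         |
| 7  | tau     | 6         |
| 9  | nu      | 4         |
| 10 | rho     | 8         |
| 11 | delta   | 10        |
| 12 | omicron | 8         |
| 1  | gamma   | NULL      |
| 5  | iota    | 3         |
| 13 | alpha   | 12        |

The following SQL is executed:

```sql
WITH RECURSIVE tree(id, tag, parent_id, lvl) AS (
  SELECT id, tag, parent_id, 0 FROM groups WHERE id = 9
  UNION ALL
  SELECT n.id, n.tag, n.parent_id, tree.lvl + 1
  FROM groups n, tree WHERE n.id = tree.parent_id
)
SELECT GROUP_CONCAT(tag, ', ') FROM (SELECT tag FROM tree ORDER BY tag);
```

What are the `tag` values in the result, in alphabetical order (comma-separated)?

Base: id=9 (nu), parent_id=4, lvl 0.
Iteration 1: join on id=4 -> kappa (id 4, parent_id=3, lvl 1).
Iteration 2: join on id=3 -> omega (id 3, parent_id=2, lvl 2).
Iteration 3: join on id=2 -> zeta (id 2, parent_id=1, lvl 3).
Iteration 4: join on id=1 -> gamma (id 1, parent_id=NULL, lvl 4).
Iteration 5: parent_id is NULL; no match; recursion stops.

gamma, kappa, nu, omega, zeta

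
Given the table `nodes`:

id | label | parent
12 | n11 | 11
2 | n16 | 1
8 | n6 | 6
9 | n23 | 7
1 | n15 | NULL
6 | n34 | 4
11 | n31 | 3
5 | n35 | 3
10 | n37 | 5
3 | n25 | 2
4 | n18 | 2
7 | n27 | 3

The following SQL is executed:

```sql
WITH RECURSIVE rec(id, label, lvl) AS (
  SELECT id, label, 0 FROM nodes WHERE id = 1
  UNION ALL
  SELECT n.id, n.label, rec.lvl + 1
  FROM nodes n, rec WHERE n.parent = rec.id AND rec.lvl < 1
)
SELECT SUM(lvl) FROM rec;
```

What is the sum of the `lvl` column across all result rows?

1

Base: id=1 (n15) at lvl 0.
Iteration 1: rows with parent in {1} -> n16 (id 2, lvl 1).
Iteration 2: lvl < 1 fails for all current rows; recursion stops.
SUM(lvl) = 0 + 1 = 1.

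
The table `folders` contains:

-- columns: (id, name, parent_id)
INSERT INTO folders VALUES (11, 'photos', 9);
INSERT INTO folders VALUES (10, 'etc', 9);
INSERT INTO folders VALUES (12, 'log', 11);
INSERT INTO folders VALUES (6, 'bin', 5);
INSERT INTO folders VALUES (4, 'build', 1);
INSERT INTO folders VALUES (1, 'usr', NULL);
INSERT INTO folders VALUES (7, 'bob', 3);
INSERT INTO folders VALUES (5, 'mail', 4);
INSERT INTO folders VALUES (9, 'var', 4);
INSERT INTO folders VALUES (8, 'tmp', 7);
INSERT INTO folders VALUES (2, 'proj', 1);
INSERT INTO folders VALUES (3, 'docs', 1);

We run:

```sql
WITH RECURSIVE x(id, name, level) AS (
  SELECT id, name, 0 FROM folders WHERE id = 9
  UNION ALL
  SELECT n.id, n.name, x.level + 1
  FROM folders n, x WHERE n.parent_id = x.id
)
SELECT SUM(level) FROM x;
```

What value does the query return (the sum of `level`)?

Base: id=9 (var) at level 0.
Iteration 1: rows with parent_id in {9} -> etc (id 10, level 1), photos (id 11, level 1).
Iteration 2: rows with parent_id in {10,11} -> log (id 12, level 2).
Iteration 3: no rows with parent_id in {12}; recursion stops.
SUM(level) = 0 + 1 + 1 + 2 = 4.

4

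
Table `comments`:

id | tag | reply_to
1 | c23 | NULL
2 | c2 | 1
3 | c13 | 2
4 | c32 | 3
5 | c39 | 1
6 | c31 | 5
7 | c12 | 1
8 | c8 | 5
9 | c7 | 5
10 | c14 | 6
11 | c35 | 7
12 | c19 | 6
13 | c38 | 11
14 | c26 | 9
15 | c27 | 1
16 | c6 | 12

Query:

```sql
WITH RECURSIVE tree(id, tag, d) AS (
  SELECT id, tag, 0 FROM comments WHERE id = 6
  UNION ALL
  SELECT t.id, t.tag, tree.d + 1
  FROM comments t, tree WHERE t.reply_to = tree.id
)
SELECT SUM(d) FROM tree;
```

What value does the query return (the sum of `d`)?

Base: id=6 (c31) at d 0.
Iteration 1: rows with reply_to in {6} -> c14 (id 10, d 1), c19 (id 12, d 1).
Iteration 2: rows with reply_to in {10,12} -> c6 (id 16, d 2).
Iteration 3: no rows with reply_to in {16}; recursion stops.
SUM(d) = 0 + 1 + 1 + 2 = 4.

4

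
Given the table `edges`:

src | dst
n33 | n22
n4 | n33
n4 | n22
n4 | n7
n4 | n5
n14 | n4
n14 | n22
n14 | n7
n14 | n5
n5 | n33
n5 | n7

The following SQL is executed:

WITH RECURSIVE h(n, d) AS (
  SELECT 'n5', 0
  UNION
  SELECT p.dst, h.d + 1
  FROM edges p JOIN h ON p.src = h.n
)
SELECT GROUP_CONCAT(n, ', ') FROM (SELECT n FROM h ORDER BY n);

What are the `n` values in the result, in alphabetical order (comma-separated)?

n22, n33, n5, n7

Base: (n5, d=0).
Iteration 1: edges from {n5} -> (n33, d=1), (n7, d=1).
Iteration 2: edges from {n33,n7} -> (n22, d=2).
Iteration 3: no outgoing edges from {n22}; recursion stops.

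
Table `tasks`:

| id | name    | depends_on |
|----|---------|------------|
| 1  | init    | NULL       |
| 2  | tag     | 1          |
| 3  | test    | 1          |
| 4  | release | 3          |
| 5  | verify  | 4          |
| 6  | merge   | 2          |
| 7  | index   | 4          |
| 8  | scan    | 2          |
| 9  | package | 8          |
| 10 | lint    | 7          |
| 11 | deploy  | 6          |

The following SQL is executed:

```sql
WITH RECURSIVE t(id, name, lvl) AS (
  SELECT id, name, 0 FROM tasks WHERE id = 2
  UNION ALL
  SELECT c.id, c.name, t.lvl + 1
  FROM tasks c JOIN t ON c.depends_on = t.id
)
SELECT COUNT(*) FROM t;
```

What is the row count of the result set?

Base: id=2 (tag) at lvl 0.
Iteration 1: rows with depends_on in {2} -> merge (id 6, lvl 1), scan (id 8, lvl 1).
Iteration 2: rows with depends_on in {6,8} -> package (id 9, lvl 2), deploy (id 11, lvl 2).
Iteration 3: no rows with depends_on in {9,11}; recursion stops.
Total rows emitted: 5.

5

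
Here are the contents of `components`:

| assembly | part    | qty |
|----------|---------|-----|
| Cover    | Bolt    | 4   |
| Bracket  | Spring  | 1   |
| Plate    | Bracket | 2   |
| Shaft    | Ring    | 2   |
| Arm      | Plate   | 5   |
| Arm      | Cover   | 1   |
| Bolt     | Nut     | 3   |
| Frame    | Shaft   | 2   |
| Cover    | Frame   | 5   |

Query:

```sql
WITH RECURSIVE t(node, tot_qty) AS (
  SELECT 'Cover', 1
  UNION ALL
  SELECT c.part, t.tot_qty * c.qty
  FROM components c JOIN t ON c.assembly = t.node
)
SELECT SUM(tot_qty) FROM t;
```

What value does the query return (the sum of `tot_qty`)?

52

Base: (Cover, tot_qty=1).
Iteration 1: components of {Cover} -> Bolt = 1*4 = 4, Frame = 1*5 = 5.
Iteration 2: components of {Bolt,Frame} -> Nut = 4*3 = 12, Shaft = 5*2 = 10.
Iteration 3: components of {Nut,Shaft} -> Ring = 10*2 = 20.
Iteration 4: no further components; recursion stops.
SUM(tot_qty) = 1 + 5 + 4 + 10 + 12 + 20 = 52.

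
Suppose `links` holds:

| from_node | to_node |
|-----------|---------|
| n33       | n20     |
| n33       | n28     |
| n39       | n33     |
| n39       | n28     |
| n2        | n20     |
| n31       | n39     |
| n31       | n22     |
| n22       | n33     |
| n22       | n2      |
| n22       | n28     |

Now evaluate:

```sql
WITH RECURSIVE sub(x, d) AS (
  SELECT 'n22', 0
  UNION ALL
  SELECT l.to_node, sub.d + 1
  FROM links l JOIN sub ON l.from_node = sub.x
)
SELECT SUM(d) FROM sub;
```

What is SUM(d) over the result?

9

Base: (n22, d=0).
Iteration 1: edges from {n22} -> (n2, d=1), (n28, d=1), (n33, d=1).
Iteration 2: edges from {n2,n28,n33} -> (n20, d=2) x2, (n28, d=2). [UNION ALL keeps all 3 new rows, including repeats]
Iteration 3: no outgoing edges from {n20,n28}; recursion stops.
SUM(d) = 0 + 1 + 1 + 1 + 2 + 2 + 2 = 9.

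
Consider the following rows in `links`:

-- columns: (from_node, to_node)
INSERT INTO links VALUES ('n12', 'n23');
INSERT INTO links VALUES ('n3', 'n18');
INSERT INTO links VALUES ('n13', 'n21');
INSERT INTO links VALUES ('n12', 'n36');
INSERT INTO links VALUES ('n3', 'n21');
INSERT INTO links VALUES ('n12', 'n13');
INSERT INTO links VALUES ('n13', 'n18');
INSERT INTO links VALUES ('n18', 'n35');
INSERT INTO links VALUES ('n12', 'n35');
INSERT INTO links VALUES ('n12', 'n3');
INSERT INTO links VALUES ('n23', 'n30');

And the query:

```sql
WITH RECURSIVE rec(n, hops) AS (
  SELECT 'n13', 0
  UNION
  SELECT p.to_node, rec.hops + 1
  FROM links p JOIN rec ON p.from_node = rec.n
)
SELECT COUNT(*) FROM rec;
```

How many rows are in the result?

Base: (n13, hops=0).
Iteration 1: edges from {n13} -> (n18, hops=1), (n21, hops=1).
Iteration 2: edges from {n18,n21} -> (n35, hops=2).
Iteration 3: no outgoing edges from {n35}; recursion stops.
Total rows emitted: 4.

4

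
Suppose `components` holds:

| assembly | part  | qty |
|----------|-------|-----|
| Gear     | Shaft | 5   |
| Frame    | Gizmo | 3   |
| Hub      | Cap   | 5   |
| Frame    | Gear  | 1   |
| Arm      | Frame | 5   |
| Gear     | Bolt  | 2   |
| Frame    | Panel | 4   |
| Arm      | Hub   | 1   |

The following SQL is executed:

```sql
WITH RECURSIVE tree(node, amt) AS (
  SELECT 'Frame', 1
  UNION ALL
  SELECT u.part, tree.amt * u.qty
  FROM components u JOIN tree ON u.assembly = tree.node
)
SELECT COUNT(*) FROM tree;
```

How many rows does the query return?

6

Base: (Frame, amt=1).
Iteration 1: components of {Frame} -> Gear = 1*1 = 1, Gizmo = 1*3 = 3, Panel = 1*4 = 4.
Iteration 2: components of {Gear,Gizmo,Panel} -> Bolt = 1*2 = 2, Shaft = 1*5 = 5.
Iteration 3: no further components; recursion stops.
Total rows emitted: 6.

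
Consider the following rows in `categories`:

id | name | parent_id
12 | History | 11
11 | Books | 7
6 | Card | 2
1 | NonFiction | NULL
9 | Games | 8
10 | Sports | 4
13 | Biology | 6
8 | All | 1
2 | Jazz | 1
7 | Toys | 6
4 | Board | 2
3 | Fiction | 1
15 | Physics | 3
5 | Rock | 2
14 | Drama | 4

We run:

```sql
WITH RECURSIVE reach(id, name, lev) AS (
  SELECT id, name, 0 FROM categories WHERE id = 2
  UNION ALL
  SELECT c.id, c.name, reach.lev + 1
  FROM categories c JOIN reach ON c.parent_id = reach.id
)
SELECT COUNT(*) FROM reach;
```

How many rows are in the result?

10

Base: id=2 (Jazz) at lev 0.
Iteration 1: rows with parent_id in {2} -> Board (id 4, lev 1), Rock (id 5, lev 1), Card (id 6, lev 1).
Iteration 2: rows with parent_id in {4,5,6} -> Toys (id 7, lev 2), Sports (id 10, lev 2), Biology (id 13, lev 2), Drama (id 14, lev 2).
Iteration 3: rows with parent_id in {7,10,13,14} -> Books (id 11, lev 3).
Iteration 4: rows with parent_id in {11} -> History (id 12, lev 4).
Iteration 5: no rows with parent_id in {12}; recursion stops.
Total rows emitted: 10.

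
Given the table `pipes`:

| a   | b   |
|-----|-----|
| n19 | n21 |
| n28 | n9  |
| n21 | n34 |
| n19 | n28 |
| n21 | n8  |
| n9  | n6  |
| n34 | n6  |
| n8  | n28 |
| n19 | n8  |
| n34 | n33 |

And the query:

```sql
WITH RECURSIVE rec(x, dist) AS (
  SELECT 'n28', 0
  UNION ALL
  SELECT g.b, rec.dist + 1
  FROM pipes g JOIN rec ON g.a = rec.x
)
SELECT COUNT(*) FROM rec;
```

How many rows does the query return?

3

Base: (n28, dist=0).
Iteration 1: edges from {n28} -> (n9, dist=1).
Iteration 2: edges from {n9} -> (n6, dist=2).
Iteration 3: no outgoing edges from {n6}; recursion stops.
Total rows emitted: 3.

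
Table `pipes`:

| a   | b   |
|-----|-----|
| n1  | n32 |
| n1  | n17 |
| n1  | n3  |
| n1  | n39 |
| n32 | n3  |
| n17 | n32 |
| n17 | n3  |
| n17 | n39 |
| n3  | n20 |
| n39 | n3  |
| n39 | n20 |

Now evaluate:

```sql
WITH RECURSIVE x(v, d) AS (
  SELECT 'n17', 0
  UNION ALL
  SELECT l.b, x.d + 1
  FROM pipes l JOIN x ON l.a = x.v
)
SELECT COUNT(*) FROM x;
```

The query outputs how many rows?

10

Base: (n17, d=0).
Iteration 1: edges from {n17} -> (n3, d=1), (n32, d=1), (n39, d=1).
Iteration 2: edges from {n3,n32,n39} -> (n20, d=2) x2, (n3, d=2) x2. [UNION ALL keeps all 4 new rows, including repeats]
Iteration 3: edges from {n20,n3} -> (n20, d=3) x2. [UNION ALL keeps all 2 new rows, including repeats]
Iteration 4: no outgoing edges from {n20}; recursion stops.
Total rows emitted: 10.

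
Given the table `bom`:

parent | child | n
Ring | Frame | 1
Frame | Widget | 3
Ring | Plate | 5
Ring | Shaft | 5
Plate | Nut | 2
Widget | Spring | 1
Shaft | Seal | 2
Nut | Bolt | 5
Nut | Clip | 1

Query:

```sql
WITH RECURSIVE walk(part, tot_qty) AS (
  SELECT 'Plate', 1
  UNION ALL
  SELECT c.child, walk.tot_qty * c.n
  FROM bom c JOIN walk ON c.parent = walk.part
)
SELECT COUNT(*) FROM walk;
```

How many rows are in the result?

Base: (Plate, tot_qty=1).
Iteration 1: components of {Plate} -> Nut = 1*2 = 2.
Iteration 2: components of {Nut} -> Bolt = 2*5 = 10, Clip = 2*1 = 2.
Iteration 3: no further components; recursion stops.
Total rows emitted: 4.

4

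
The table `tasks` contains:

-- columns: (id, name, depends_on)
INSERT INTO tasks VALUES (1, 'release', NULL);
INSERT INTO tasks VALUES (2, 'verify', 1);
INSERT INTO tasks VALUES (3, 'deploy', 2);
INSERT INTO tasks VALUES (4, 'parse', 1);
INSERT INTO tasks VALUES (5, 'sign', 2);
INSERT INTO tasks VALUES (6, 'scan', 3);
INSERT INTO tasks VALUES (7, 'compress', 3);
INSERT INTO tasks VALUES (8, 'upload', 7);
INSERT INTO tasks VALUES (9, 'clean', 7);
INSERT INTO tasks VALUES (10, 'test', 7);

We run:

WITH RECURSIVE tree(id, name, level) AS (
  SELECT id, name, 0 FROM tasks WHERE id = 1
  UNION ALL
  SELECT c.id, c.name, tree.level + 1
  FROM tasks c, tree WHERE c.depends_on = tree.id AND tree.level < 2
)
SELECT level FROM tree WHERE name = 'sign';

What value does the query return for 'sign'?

2

Base: id=1 (release) at level 0.
Iteration 1: rows with depends_on in {1} -> verify (id 2, level 1), parse (id 4, level 1).
Iteration 2: rows with depends_on in {2,4} -> deploy (id 3, level 2), sign (id 5, level 2).
Iteration 3: level < 2 fails for all current rows; recursion stops.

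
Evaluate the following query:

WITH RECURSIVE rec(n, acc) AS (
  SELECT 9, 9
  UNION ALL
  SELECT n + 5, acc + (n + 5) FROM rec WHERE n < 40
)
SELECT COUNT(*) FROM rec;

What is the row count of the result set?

8

Base: n=9, acc=9.
Iteration 1: 9 < 40 holds -> n = 9 + 5 = 14, acc = 9 + 14 = 23.
Iteration 2: 14 < 40 holds -> n = 14 + 5 = 19, acc = 23 + 19 = 42.
Iteration 3: 19 < 40 holds -> n = 19 + 5 = 24, acc = 42 + 24 = 66.
Iteration 4: 24 < 40 holds -> n = 24 + 5 = 29, acc = 66 + 29 = 95.
Iteration 5: 29 < 40 holds -> n = 29 + 5 = 34, acc = 95 + 34 = 129.
Iteration 6: 34 < 40 holds -> n = 34 + 5 = 39, acc = 129 + 39 = 168.
Iteration 7: 39 < 40 holds -> n = 39 + 5 = 44, acc = 168 + 44 = 212.
Iteration 8: 44 < 40 fails; recursion stops.
Total rows emitted: 8.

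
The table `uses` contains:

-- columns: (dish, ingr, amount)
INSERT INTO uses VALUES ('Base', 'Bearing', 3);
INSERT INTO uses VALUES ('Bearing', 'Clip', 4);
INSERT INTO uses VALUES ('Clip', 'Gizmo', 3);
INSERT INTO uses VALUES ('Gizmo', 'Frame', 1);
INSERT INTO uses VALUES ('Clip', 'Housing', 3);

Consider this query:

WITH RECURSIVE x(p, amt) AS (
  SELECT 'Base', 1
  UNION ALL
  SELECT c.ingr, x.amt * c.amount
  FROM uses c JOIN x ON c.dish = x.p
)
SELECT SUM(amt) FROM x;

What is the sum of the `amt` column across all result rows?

124

Base: (Base, amt=1).
Iteration 1: components of {Base} -> Bearing = 1*3 = 3.
Iteration 2: components of {Bearing} -> Clip = 3*4 = 12.
Iteration 3: components of {Clip} -> Gizmo = 12*3 = 36, Housing = 12*3 = 36.
Iteration 4: components of {Gizmo,Housing} -> Frame = 36*1 = 36.
Iteration 5: no further components; recursion stops.
SUM(amt) = 1 + 3 + 12 + 36 + 36 + 36 = 124.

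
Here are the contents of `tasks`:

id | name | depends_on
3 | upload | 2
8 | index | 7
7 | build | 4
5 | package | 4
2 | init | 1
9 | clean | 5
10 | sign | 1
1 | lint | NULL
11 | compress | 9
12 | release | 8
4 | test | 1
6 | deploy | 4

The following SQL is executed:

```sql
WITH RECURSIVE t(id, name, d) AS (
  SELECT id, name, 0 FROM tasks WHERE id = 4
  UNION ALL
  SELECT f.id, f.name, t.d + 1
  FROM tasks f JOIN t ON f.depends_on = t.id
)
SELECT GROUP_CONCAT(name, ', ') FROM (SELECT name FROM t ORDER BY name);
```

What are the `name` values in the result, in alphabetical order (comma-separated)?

Base: id=4 (test) at d 0.
Iteration 1: rows with depends_on in {4} -> package (id 5, d 1), deploy (id 6, d 1), build (id 7, d 1).
Iteration 2: rows with depends_on in {5,6,7} -> index (id 8, d 2), clean (id 9, d 2).
Iteration 3: rows with depends_on in {8,9} -> compress (id 11, d 3), release (id 12, d 3).
Iteration 4: no rows with depends_on in {11,12}; recursion stops.

build, clean, compress, deploy, index, package, release, test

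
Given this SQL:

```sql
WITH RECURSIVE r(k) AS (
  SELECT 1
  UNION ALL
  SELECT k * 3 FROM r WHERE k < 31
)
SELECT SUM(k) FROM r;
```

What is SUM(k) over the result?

121

Base: k=1.
Iteration 1: 1 < 31 holds -> k = 1 * 3 = 3.
Iteration 2: 3 < 31 holds -> k = 3 * 3 = 9.
Iteration 3: 9 < 31 holds -> k = 9 * 3 = 27.
Iteration 4: 27 < 31 holds -> k = 27 * 3 = 81.
Iteration 5: 81 < 31 fails; recursion stops.
SUM(k) = 1 + 3 + 9 + 27 + 81 = 121.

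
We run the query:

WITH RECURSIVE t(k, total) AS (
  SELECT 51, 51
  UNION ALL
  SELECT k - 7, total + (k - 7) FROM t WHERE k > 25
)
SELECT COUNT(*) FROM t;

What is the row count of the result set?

Base: k=51, total=51.
Iteration 1: 51 > 25 holds -> k = 51 - 7 = 44, total = 51 + 44 = 95.
Iteration 2: 44 > 25 holds -> k = 44 - 7 = 37, total = 95 + 37 = 132.
Iteration 3: 37 > 25 holds -> k = 37 - 7 = 30, total = 132 + 30 = 162.
Iteration 4: 30 > 25 holds -> k = 30 - 7 = 23, total = 162 + 23 = 185.
Iteration 5: 23 > 25 fails; recursion stops.
Total rows emitted: 5.

5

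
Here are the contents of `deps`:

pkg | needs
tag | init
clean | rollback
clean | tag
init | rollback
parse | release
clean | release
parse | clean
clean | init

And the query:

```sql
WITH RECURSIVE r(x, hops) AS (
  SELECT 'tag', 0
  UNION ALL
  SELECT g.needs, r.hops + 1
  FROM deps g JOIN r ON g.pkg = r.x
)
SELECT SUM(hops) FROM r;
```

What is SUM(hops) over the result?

3

Base: (tag, hops=0).
Iteration 1: edges from {tag} -> (init, hops=1).
Iteration 2: edges from {init} -> (rollback, hops=2).
Iteration 3: no outgoing edges from {rollback}; recursion stops.
SUM(hops) = 0 + 1 + 2 = 3.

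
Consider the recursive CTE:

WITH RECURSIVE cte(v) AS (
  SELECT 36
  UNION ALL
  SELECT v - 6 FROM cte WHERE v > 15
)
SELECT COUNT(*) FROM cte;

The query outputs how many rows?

Base: v=36.
Iteration 1: 36 > 15 holds -> v = 36 - 6 = 30.
Iteration 2: 30 > 15 holds -> v = 30 - 6 = 24.
Iteration 3: 24 > 15 holds -> v = 24 - 6 = 18.
Iteration 4: 18 > 15 holds -> v = 18 - 6 = 12.
Iteration 5: 12 > 15 fails; recursion stops.
Total rows emitted: 5.

5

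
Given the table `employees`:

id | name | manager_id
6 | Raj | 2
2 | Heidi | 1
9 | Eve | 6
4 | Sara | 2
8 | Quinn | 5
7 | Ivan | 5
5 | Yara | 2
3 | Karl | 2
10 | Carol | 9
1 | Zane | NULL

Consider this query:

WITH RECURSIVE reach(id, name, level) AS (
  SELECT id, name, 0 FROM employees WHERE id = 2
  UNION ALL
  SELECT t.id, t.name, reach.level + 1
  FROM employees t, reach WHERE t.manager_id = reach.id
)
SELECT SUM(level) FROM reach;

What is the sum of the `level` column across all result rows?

13

Base: id=2 (Heidi) at level 0.
Iteration 1: rows with manager_id in {2} -> Karl (id 3, level 1), Sara (id 4, level 1), Yara (id 5, level 1), Raj (id 6, level 1).
Iteration 2: rows with manager_id in {3,4,5,6} -> Ivan (id 7, level 2), Quinn (id 8, level 2), Eve (id 9, level 2).
Iteration 3: rows with manager_id in {7,8,9} -> Carol (id 10, level 3).
Iteration 4: no rows with manager_id in {10}; recursion stops.
SUM(level) = 0 + 1 + 1 + 1 + 1 + 2 + 2 + 2 + 3 = 13.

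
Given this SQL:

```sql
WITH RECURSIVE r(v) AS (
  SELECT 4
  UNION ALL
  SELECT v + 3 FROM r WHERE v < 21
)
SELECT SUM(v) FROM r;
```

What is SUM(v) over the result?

Base: v=4.
Iteration 1: 4 < 21 holds -> v = 4 + 3 = 7.
Iteration 2: 7 < 21 holds -> v = 7 + 3 = 10.
Iteration 3: 10 < 21 holds -> v = 10 + 3 = 13.
Iteration 4: 13 < 21 holds -> v = 13 + 3 = 16.
Iteration 5: 16 < 21 holds -> v = 16 + 3 = 19.
Iteration 6: 19 < 21 holds -> v = 19 + 3 = 22.
Iteration 7: 22 < 21 fails; recursion stops.
SUM(v) = 4 + 7 + 10 + 13 + 16 + 19 + 22 = 91.

91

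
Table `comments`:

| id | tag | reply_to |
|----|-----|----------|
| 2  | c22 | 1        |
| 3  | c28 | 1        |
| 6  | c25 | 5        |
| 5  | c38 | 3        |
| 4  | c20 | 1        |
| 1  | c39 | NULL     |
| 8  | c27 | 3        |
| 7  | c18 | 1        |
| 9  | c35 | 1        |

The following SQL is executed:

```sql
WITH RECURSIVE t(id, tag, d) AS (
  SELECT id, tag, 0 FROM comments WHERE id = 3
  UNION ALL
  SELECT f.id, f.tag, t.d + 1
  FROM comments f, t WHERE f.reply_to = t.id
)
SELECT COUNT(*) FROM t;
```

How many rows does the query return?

4

Base: id=3 (c28) at d 0.
Iteration 1: rows with reply_to in {3} -> c38 (id 5, d 1), c27 (id 8, d 1).
Iteration 2: rows with reply_to in {5,8} -> c25 (id 6, d 2).
Iteration 3: no rows with reply_to in {6}; recursion stops.
Total rows emitted: 4.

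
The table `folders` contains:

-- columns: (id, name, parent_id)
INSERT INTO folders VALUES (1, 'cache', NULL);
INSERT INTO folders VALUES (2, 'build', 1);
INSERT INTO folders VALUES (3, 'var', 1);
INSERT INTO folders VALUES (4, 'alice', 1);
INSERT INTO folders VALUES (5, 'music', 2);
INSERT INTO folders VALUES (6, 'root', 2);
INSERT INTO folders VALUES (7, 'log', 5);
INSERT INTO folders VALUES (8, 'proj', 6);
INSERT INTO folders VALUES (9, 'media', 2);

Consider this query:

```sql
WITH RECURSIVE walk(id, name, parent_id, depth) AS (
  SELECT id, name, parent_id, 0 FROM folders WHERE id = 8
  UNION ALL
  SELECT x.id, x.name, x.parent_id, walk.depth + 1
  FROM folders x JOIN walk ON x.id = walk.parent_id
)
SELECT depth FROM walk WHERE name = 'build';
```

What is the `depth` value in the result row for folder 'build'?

2

Base: id=8 (proj), parent_id=6, depth 0.
Iteration 1: join on id=6 -> root (id 6, parent_id=2, depth 1).
Iteration 2: join on id=2 -> build (id 2, parent_id=1, depth 2).
Iteration 3: join on id=1 -> cache (id 1, parent_id=NULL, depth 3).
Iteration 4: parent_id is NULL; no match; recursion stops.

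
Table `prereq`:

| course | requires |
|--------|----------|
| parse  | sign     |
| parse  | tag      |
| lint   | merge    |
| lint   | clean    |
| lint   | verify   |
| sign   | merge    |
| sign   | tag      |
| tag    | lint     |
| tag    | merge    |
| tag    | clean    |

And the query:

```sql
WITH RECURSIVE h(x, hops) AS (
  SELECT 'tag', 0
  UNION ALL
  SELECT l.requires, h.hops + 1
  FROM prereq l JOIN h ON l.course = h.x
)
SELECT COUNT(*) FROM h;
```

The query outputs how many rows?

7

Base: (tag, hops=0).
Iteration 1: edges from {tag} -> (clean, hops=1), (lint, hops=1), (merge, hops=1).
Iteration 2: edges from {clean,lint,merge} -> (clean, hops=2), (merge, hops=2), (verify, hops=2).
Iteration 3: no outgoing edges from {clean,merge,verify}; recursion stops.
Total rows emitted: 7.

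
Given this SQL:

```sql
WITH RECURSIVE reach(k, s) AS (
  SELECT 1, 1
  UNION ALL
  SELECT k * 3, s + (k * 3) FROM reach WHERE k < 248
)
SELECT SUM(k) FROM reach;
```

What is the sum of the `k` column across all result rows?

1093

Base: k=1, s=1.
Iteration 1: 1 < 248 holds -> k = 1 * 3 = 3, s = 1 + 3 = 4.
Iteration 2: 3 < 248 holds -> k = 3 * 3 = 9, s = 4 + 9 = 13.
Iteration 3: 9 < 248 holds -> k = 9 * 3 = 27, s = 13 + 27 = 40.
Iteration 4: 27 < 248 holds -> k = 27 * 3 = 81, s = 40 + 81 = 121.
Iteration 5: 81 < 248 holds -> k = 81 * 3 = 243, s = 121 + 243 = 364.
Iteration 6: 243 < 248 holds -> k = 243 * 3 = 729, s = 364 + 729 = 1093.
Iteration 7: 729 < 248 fails; recursion stops.
SUM(k) = 1 + 3 + 9 + 27 + 81 + 243 + 729 = 1093.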